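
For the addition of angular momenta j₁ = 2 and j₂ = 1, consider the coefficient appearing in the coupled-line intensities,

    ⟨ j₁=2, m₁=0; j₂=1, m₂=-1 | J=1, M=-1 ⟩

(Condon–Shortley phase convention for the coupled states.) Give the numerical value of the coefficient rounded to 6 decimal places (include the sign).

triangle: 2!×2!×0!/5! = 4/120
(j±m)!: 2!×2!×0!×2!×0!×2! = 16
prefactor² = (2J+1)×Δ×N² = 8/5
  k=0: +1/(0!×2!×2!×0!×0!×0!) = 1/4
Σ = 1/4  ⇒  CG² = 8/5×(1/4)² = 1/10
CG = +√(1/10) = +0.316228

+0.316228  (= +√(1/10))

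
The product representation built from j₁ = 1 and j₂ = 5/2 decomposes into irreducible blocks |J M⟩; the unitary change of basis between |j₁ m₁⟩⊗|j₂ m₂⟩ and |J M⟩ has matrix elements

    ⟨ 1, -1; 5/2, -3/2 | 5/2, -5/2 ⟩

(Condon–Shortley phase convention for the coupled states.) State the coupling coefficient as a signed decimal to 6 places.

√[6·1!1!4!/7! · 0!2!1!4!0!5!] = √(1152/7)
  +(−1)^1/∏(1,0,1,0,0,4)! = -1/24  (running -1/24)
⟨..|..⟩ = √(1152/7)·(-1/24) = -0.534522

−√(2/7) = -0.534522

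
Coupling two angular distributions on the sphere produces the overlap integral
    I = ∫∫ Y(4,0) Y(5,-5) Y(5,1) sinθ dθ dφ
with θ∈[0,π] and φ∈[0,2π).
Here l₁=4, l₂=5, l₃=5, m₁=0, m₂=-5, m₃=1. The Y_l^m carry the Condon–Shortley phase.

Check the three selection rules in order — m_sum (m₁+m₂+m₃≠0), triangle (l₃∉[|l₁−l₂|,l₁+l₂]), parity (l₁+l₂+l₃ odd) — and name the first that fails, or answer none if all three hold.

m_sum

Σmᵢ = -4  ✗
l₃∈[|l₁−l₂|,l₁+l₂]=[1,9], have l₃=5
Σlᵢ = 14 ⇒ even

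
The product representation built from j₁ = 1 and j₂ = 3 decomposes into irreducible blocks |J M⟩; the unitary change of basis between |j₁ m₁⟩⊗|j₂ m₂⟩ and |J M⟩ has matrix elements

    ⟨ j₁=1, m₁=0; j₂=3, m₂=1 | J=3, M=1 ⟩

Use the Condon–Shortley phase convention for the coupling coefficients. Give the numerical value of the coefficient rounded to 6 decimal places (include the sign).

−√(1/12) ≈ -0.288675

j₁+j₂−J=1  J+j₁−j₂=1  J−j₁+j₂=5  j₁+j₂+J+1=8
(j₁±m₁, j₂±m₂, J±M) = (1,1,4,2,4,2)
P² = 48
sum k=0..1:
  [0] +1/24 = 1/24
  [1] −1/12 = -1/12
S = -1/24
C² = P²·S² = 1/12 ; C = -0.288675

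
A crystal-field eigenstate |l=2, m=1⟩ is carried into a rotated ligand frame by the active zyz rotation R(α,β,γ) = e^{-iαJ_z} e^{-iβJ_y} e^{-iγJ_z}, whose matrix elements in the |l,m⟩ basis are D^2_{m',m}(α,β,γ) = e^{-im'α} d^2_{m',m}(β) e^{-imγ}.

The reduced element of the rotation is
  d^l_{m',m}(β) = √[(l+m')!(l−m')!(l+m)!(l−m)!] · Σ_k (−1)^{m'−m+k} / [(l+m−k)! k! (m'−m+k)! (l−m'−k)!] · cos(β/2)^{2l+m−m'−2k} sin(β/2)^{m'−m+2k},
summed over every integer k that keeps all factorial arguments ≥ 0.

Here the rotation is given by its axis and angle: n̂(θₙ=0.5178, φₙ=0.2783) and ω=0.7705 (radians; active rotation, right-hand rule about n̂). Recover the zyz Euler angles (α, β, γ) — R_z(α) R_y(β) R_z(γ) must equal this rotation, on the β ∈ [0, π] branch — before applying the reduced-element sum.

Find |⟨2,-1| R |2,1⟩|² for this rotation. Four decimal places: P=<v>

Axis–angle → zyz. n̂ = (sinθₙcosφₙ, sinθₙsinφₙ, cosθₙ) = (+0.475925, +0.135979, +0.868910), ω = 0.7705.
R = I cosω + sinω [n̂]ₓ + (1−cosω) n̂n̂ᵀ gives
  R = [+0.781536, -0.586913, +0.211507; +0.623469, +0.722785, -0.298108; +0.022090, +0.364850, +0.930804]
β = atan2(√(R₁₃²+R₂₃²), R₃₃) = 0.374189; α = atan2(R₂₃, R₁₃) mod 2π = 5.329460; γ = atan2(R₃₂, −R₃₁) mod 2π = 1.631267
Split into d^2_{-1,1}(β=0.3742) × two z-phases.
Half-angle: c=0.982549, s=0.186005. N=√(1·6·6·1)=6.000000
Admissible k: 2..3 (factorial args all ≥0)
  k=2: (−1)^0·6.0000/(2)·0.9825^2·0.1860^2 = +0.100203
  k=3: (−1)^1·6.0000/(6)·0.9825^0·0.1860^4 = -0.001197
d^2_{-1,1}(0.3742) = +0.100203 -0.001197 = +0.099006
|D^2_{-1,1}|² = |d^2_{-1,1}(β)|² = (+0.099006)² = 0.009802 (the z-rotation phases have unit modulus)

P=0.0098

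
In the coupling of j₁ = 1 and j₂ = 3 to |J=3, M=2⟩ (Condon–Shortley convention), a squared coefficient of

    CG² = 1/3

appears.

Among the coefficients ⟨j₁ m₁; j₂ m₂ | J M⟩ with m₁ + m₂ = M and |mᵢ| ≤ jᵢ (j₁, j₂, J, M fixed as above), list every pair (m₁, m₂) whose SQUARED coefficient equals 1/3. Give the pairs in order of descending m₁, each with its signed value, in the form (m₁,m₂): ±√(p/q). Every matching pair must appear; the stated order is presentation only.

(0,2): −√(1/3)

Admissible pairs with m₁+m₂ = M = 2: (-1,3), (0,2), (1,1)
  (m₁,m₂)=(1,1): CG² = 5/12, CG = +√(5/12)
  (m₁,m₂)=(0,2): CG² = 1/3, CG = −√(1/3)   ← matches the target
  (m₁,m₂)=(-1,3): CG² = 1/4, CG = −√(1/4)
Pairs with CG² = 1/3: (0,2): −√(1/3)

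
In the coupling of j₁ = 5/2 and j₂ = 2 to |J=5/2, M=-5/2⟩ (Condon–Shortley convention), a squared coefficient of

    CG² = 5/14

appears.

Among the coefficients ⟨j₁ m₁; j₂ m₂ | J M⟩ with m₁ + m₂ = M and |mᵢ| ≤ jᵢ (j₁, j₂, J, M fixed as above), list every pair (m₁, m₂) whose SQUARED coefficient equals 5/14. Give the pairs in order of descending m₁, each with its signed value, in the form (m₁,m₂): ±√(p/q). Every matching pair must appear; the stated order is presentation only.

(-5/2,0): +√(5/14)

Admissible pairs with m₁+m₂ = M = -5/2: (-5/2,0), (-3/2,-1), (-1/2,-2)
  (m₁,m₂)=(-1/2,-2): CG² = 3/14, CG = +√(3/14)
  (m₁,m₂)=(-3/2,-1): CG² = 3/7, CG = −√(3/7)
  (m₁,m₂)=(-5/2,0): CG² = 5/14, CG = +√(5/14)   ← matches the target
Pairs with CG² = 5/14: (-5/2,0): +√(5/14)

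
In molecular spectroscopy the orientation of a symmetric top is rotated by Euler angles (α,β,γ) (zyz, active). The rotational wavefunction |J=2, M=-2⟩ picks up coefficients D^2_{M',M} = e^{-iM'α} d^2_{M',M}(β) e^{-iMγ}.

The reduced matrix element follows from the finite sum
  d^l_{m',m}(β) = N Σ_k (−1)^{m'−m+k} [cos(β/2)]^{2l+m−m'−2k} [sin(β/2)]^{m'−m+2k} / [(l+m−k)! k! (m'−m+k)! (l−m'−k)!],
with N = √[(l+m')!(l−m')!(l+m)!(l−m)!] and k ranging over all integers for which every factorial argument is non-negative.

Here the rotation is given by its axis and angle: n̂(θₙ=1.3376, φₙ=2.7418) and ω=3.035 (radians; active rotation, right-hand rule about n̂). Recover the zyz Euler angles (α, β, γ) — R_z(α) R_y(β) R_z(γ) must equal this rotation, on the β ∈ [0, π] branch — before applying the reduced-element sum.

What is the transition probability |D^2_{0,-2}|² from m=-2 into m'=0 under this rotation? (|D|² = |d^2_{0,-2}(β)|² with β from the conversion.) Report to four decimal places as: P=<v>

P=0.0168

Axis–angle → zyz. n̂ = (sinθₙcosφₙ, sinθₙsinφₙ, cosθₙ) = (-0.896209, +0.378692, +0.231089), ω = 3.0350.
R = I cosω + sinω [n̂]ₓ + (1−cosω) n̂n̂ᵀ gives
  R = [+0.607498, -0.701434, -0.372742; -0.652262, -0.708323, +0.269875; -0.453321, +0.079178, -0.887824]
β = atan2(√(R₁₃²+R₂₃²), R₃₃) = 2.663390; α = atan2(R₂₃, R₁₃) mod 2π = 2.514924; γ = atan2(R₃₂, −R₃₁) mod 2π = 0.172917
D^2_{0,-2}(2.5149,2.6634,0.1729) = e^{-i·0·2.5149}·d^2_{0,-2}(2.6634)·e^{-i·-2·0.1729}. Compute d first:
Half-angle: c=0.236829, s=0.971551. N=√(2·2·1·24)=9.797959
k: max(0,(-2)−(0))=0 … min(2+(-2),2−(0))=0
  k=0: (−1)^2·9.7980/(4)·0.2368^2·0.9716^2 = +0.129682
d^2_{0,-2}(2.6634) = +0.129682
|D^2_{0,-2}|² = |d^2_{0,-2}(β)|² = (+0.129682)² = 0.016817 (the z-rotation phases have unit modulus)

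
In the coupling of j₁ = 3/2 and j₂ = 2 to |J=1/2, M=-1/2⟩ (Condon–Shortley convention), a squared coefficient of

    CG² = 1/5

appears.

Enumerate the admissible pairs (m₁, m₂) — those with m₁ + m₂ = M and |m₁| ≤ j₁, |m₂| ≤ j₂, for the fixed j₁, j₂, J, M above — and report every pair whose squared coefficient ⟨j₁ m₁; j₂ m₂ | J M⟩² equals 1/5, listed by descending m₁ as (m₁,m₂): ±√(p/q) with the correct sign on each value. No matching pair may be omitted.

Admissible pairs with m₁+m₂ = M = -1/2: (-3/2,1), (-1/2,0), (1/2,-1), (3/2,-2)
  (m₁,m₂)=(3/2,-2): CG² = 2/5, CG = +√(2/5)
  (m₁,m₂)=(1/2,-1): CG² = 3/10, CG = −√(3/10)
  (m₁,m₂)=(-1/2,0): CG² = 1/5, CG = +√(1/5)   ← matches the target
  (m₁,m₂)=(-3/2,1): CG² = 1/10, CG = −√(1/10)
Pairs with CG² = 1/5: (-1/2,0): +√(1/5)

(-1/2,0): +√(1/5)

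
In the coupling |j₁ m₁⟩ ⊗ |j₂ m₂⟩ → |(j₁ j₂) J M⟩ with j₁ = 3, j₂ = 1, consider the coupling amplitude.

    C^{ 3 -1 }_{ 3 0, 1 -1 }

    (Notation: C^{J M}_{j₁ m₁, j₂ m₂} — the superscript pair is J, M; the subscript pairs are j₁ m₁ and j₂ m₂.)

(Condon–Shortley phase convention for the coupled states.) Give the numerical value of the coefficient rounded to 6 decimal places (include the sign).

+√(1/2) ≈ +0.707107

√[7·1!5!1!/8! · 3!3!0!2!2!4!] = √(72)
  +(−1)^0/∏(0,1,3,0,2,1)! = 1/12  (running 1/12)
⟨..|..⟩ = √(72)·(1/12) = +0.707107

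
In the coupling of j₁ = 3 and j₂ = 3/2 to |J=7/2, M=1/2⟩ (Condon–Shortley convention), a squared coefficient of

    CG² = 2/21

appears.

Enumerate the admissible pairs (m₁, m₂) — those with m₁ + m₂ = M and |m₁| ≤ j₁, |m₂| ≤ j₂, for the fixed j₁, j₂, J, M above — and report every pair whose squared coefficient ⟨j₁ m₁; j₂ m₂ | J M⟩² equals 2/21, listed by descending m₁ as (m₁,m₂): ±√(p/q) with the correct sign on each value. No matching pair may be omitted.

(0,1/2): −√(2/21)

Admissible pairs with m₁+m₂ = M = 1/2: (-1,3/2), (0,1/2), (1,-1/2), (2,-3/2)
  (m₁,m₂)=(2,-3/2): CG² = 5/21, CG = +√(5/21)
  (m₁,m₂)=(1,-1/2): CG² = 2/7, CG = +√(2/7)
  (m₁,m₂)=(0,1/2): CG² = 2/21, CG = −√(2/21)   ← matches the target
  (m₁,m₂)=(-1,3/2): CG² = 8/21, CG = −√(8/21)
Pairs with CG² = 2/21: (0,1/2): −√(2/21)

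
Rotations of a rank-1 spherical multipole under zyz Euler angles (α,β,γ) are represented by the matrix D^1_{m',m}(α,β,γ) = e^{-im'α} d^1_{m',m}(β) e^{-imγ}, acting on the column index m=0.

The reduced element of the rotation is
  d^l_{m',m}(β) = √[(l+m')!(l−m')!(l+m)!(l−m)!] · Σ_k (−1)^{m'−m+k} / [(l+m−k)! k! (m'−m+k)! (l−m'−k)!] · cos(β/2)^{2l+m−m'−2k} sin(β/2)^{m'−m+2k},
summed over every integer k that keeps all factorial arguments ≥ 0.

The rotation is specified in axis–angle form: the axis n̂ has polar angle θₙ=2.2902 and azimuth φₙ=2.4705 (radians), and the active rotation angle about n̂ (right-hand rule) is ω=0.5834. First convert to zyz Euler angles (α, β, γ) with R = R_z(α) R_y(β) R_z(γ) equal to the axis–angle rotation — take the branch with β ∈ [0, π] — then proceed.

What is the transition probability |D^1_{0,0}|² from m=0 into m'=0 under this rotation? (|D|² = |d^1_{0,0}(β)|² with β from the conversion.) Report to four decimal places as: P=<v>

Axis–angle → zyz. n̂ = (sinθₙcosφₙ, sinθₙsinφₙ, cosθₙ) = (-0.589079, +0.467749, -0.658936), ω = 0.5834.
R = I cosω + sinω [n̂]ₓ + (1−cosω) n̂n̂ᵀ gives
  R = [+0.891993, +0.317409, +0.321871; -0.408561, +0.870783, +0.273522; -0.193462, -0.375484, +0.906413]
β = atan2(√(R₁₃²+R₂₃²), R₃₃) = 0.436083; α = atan2(R₂₃, R₁₃) mod 2π = 0.704371; γ = atan2(R₃₂, −R₃₁) mod 2π = 5.188149
D^1_{0,0}(0.7044,0.4361,5.1881) = e^{-i·0·0.7044}·d^1_{0,0}(0.4361)·e^{-i·0·5.1881}. Compute d first:
With c≡cos(β/2)=0.976323 and s≡sin(β/2)=0.216318, N=[1·1·1·1]^{1/2}=1.000000
The bounds max(0,m−m')=0 and min(l+m,l−m')=1 give 2 terms
  k=0: (−1)^0·1.0000/(1)·0.9763^2·0.2163^0 = +0.953207
  k=1: (−1)^1·1.0000/(1)·0.9763^0·0.2163^2 = -0.046793
d^1_{0,0}(0.4361) = +0.953207 -0.046793 = +0.906413
|D^1_{0,0}|² = |d^1_{0,0}(β)|² = (+0.906413)² = 0.821585 (the z-rotation phases have unit modulus)

P=0.8216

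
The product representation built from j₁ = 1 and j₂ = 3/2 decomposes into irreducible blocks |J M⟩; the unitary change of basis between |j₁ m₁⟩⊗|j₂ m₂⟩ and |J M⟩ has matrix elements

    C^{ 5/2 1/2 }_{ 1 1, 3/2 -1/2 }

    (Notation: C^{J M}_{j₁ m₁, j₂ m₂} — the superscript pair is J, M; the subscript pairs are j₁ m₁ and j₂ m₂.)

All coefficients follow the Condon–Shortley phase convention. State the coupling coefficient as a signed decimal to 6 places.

triangle: 0!*2!*3!/6! = 12/720
(j±m)!: 2!*0!*1!*2!*3!*2! = 48
prefactor² = (2J+1)*Δ*N² = 24/5
  k=0: +1/(0!*0!*0!*1!*2!*2!) = 1/4
Σ = 1/4  ⇒  CG² = 24/5*(1/4)² = 3/10
CG = +√(3/10) = +0.547723

+0.547723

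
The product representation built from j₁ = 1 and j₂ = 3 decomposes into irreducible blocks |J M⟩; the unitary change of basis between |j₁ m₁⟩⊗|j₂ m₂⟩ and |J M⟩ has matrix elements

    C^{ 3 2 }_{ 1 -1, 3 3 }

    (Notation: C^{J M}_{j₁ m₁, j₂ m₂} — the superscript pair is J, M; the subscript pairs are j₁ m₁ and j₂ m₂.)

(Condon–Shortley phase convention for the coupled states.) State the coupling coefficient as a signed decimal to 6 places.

-0.500000  (= −√(1/4))

√[7·1!1!5!/8! · 0!2!6!0!5!1!] = √(3600)
  +(−1)^1/∏(1,0,1,5,0,0)! = -1/120  (running -1/120)
⟨..|..⟩ = √(3600)·(-1/120) = -0.500000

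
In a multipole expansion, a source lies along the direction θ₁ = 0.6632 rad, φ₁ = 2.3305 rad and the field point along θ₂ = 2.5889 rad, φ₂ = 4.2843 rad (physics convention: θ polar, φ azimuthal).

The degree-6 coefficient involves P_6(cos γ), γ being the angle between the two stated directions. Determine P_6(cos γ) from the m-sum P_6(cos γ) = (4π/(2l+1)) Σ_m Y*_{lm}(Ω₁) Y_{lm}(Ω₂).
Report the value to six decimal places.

-0.378201

Term-by-term m-sum for l=6 (normalisation 4π/13 = 0.966644):
  [-6]  conj(Y_{6,-6})(Ω₁) = (0.004039, 0.025990) ; Y_{6,-6}(Ω₂) = (0.008497, -0.005483) ; Δ = (0.000177, 0.000199)
  [-5]  conj(Y_{6,-5})(Ω₁) = (0.071222, -0.092353) ; Y_{6,-5}(Ω₂) = (0.047827, 0.030632) ; Δ = (0.006235, -0.002235)
  [-4]  conj(Y_{6,-4})(Ω₁) = (-0.297267, 0.030661) ; Y_{6,-4}(Ω₂) = (-0.026644, 0.186956) ; Δ = (0.002188, -0.056393)
  [-3]  conj(Y_{6,-3})(Ω₁) = (0.348469, 0.298500) ; Y_{6,-3}(Ω₂) = (-0.382291, 0.112637) ; Δ = (-0.166839, -0.074863)
  [-2]  conj(Y_{6,-2})(Ω₁) = (-0.016155, -0.314096) ; Y_{6,-2}(Ω₂) = (-0.310451, -0.357831) ; Δ = (-0.107378, 0.103292)
  [-1]  conj(Y_{6,-1})(Ω₁) = (0.124436, -0.131001) ; Y_{6,-1}(Ω₂) = (0.044692, -0.097941) ; Δ = (-0.007269, -0.018042)
  [+0]  conj(Y_{6,0})(Ω₁) = (-0.378303, -0.000000) ; Y_{6,0}(Ω₂) = (-0.408453, 0.000000) ; Δ = (0.154519, 0.000000)
  [+1]  conj(Y_{6,1})(Ω₁) = (-0.124436, -0.131001) ; Y_{6,1}(Ω₂) = (-0.044692, -0.097941) ; Δ = (-0.007269, 0.018042)
  [+2]  conj(Y_{6,2})(Ω₁) = (-0.016155, 0.314096) ; Y_{6,2}(Ω₂) = (-0.310451, 0.357831) ; Δ = (-0.107378, -0.103292)
  [+3]  conj(Y_{6,3})(Ω₁) = (-0.348469, 0.298500) ; Y_{6,3}(Ω₂) = (0.382291, 0.112637) ; Δ = (-0.166839, 0.074863)
  [+4]  conj(Y_{6,4})(Ω₁) = (-0.297267, -0.030661) ; Y_{6,4}(Ω₂) = (-0.026644, -0.186956) ; Δ = (0.002188, 0.056393)
  [+5]  conj(Y_{6,5})(Ω₁) = (-0.071222, -0.092353) ; Y_{6,5}(Ω₂) = (-0.047827, 0.030632) ; Δ = (0.006235, 0.002235)
  [+6]  conj(Y_{6,6})(Ω₁) = (0.004039, -0.025990) ; Y_{6,6}(Ω₂) = (0.008497, 0.005483) ; Δ = (0.000177, -0.000199)
Total Σ_m = (-0.391252, -0.000000). Multiply by 0.966644: (-0.378201, -0.000000). P_6(cos γ) = -0.378201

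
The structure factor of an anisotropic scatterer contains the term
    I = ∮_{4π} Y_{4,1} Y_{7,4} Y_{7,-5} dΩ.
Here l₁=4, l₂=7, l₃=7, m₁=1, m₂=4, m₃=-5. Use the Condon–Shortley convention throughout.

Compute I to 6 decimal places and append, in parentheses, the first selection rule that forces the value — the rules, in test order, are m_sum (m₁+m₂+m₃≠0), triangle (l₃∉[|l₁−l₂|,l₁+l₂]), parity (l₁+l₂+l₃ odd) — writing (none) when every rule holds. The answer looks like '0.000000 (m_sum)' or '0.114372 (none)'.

-0.036504 (none)

m-sum 0 ✓  L=18 even ✓  3≤7≤11 ✓
Π(2lᵢ+1) = 9×15×15 = 2025
triangle coeff Δ(4,7,7) = 1/58198140
Σ_t [0,4]: t=0:+1/17418240 t=1:−1/622080 t=2:+1/230400 t=3:−1/622080 t=4:+1/17418240 = 1/806400
(3j)²=2268/230945 [(4 7 7; 0 0 0)], sign=-1
Σ_t [1,3]: t=1:−1/87091200 t=2:+1/8709120 t=3:−1/11612160 = 1/58060800
(3j)²=99/117572 [(4 7 7; 1 4 -5)], sign=+1
⇒ 4πI² = 295245/17631601
I = (-1)√(295245/17631601/(4π)) = -0.03650400
No selection rule forces the value: the integral is nonzero (none).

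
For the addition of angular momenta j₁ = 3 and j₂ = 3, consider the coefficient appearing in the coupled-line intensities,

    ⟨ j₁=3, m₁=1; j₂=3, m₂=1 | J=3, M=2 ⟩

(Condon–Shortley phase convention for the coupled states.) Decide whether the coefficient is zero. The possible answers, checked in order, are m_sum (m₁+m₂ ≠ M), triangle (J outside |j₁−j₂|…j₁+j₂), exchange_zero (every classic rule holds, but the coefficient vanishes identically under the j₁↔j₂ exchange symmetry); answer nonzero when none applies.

m-sum: m₁+m₂ = 1+1 = 2, M = 2  ✓
triangle: |j₁−j₂| = 0 ≤ J = 3 ≤ j₁+j₂ = 6  ✓
exchange: j₁=j₂ and m₁=m₂, and (−1)^(j₁+j₂−J) = (−1)^3 = −1 forces ⟨j₁m₁;j₂m₂|JM⟩ = −⟨j₂m₂;j₁m₁|JM⟩ = −⟨j₁m₁;j₂m₂|JM⟩ ⇒ the coefficient vanishes identically
Racah sum check: Σ_k collapses to 0 ⇒ CG = 0

exchange_zero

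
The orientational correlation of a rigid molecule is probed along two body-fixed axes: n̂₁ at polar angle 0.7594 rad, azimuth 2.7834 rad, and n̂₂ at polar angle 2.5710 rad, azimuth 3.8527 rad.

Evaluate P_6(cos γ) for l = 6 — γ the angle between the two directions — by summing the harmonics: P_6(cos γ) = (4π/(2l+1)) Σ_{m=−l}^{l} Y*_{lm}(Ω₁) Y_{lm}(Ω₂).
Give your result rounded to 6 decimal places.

Expand P_6 via completeness: Σ_{m} conj(Y_{6,m}) at Ω₁ times Y_{6,m} at Ω₂ —
  m=-6: Y*=(-0.028126, -0.043083)  Y=(-0.005172, 0.010823)  product (0.000612, -0.000082)
  m=-5: Y*=(0.041003, 0.183217)  Y=(-0.059276, 0.026042)  product (-0.007202, -0.009793)
  m=-4: Y*=(0.052787, -0.380008)  Y=(-0.197178, -0.060382)  product (-0.033354, 0.071742)
  m=-3: Y*=(-0.204491, 0.377706)  Y=(-0.220718, -0.350083)  product (0.177363, -0.011778)
  m=-2: Y*=(0.077089, -0.067121)  Y=(0.067590, -0.451548)  product (-0.025098, -0.039346)
  m=-1: Y*=(0.317831, -0.118977)  Y=(0.043422, -0.037406)  product (0.009350, -0.017055)
  m=+0: Y*=(-0.210076, -0.000000)  Y=(-0.418017, 0.000000)  product (0.087815, 0.000000)
  m=+1: Y*=(-0.317831, -0.118977)  Y=(-0.043422, -0.037406)  product (0.009350, 0.017055)
  m=+2: Y*=(0.077089, 0.067121)  Y=(0.067590, 0.451548)  product (-0.025098, 0.039346)
  m=+3: Y*=(0.204491, 0.377706)  Y=(0.220718, -0.350083)  product (0.177363, 0.011778)
  m=+4: Y*=(0.052787, 0.380008)  Y=(-0.197178, 0.060382)  product (-0.033354, -0.071742)
  m=+5: Y*=(-0.041003, 0.183217)  Y=(0.059276, 0.026042)  product (-0.007202, 0.009793)
  m=+6: Y*=(-0.028126, 0.043083)  Y=(-0.005172, -0.010823)  product (0.000612, 0.000082)
Σ over m = (0.331159, -0.000000); ×(4π/13) → (0.320113, -0.000000). Real part: 0.320113

0.320113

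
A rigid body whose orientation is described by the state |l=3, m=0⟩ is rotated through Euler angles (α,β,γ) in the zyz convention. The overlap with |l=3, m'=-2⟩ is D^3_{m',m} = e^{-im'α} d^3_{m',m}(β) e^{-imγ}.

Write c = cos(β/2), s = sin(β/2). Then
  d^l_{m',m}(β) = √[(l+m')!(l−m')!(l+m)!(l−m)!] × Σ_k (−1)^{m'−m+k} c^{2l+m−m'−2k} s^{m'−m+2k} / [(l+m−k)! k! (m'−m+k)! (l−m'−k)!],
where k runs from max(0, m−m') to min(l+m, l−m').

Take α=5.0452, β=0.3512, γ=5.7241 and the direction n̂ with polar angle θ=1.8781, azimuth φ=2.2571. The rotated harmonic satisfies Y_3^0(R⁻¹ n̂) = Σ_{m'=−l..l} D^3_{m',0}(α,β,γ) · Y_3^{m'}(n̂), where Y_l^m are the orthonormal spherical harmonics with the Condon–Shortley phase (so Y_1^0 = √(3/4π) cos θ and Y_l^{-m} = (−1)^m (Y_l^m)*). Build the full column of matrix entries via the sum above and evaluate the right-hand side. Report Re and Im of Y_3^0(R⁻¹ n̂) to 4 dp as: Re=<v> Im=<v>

Re=0.2759 Im=0.0000

Need the full column D^3_{m',0} for m'=−3..3 at α=5.0452, β=0.3512, γ=5.7241.
cos(β/2)=0.984622, sin(β/2)=0.174699
d^3_{-3,0}: single k=3 term ⇒ +0.022761;  D = -0.019134+0.012328i
d^3_{-2,0}: k∈[2..3] ⇒ +0.157116 -0.004946 = +0.152169;  D = -0.119686-0.093972i
d^3_{-1,0}: k∈[1..3] ⇒ +0.560052 -0.052892 +0.000555 = +0.507715;  D = +0.165871-0.479855i
d^3_{0,0}: k∈[0..3] ⇒ +0.911207 -0.258167 +0.008127 -0.000028 = +0.661138;  D = +0.661138+0.000000i
d^3_{1,0}: k∈[0..2] ⇒ -0.560052 +0.052892 -0.000555 = -0.507715;  D = -0.165871-0.479855i
d^3_{2,0}: k∈[0..1] ⇒ +0.157116 -0.004946 = +0.152169;  D = -0.119686+0.093972i
d^3_{3,0}: single k=0 term ⇒ -0.022761;  D = +0.019134+0.012328i
Y_3^{m'}(θ=1.8781,φ=2.2571) and Σ D·Y over m':
  (-0.0191+0.0123i)·(+0.3191-0.1694i)  (-0.1197-0.0940i)·(+0.0553-0.2754i)  (+0.1659-0.4799i)·(+0.1059+0.1293i)  (+0.6611+0.0000i)·(+0.2870+0.0000i)  (-0.1659-0.4799i)·(-0.1059+0.1293i)  (-0.1197+0.0940i)·(+0.0553+0.2754i)  (+0.0191+0.0123i)·(-0.3191-0.1694i)
Y_3^0(R⁻¹ n̂) = +0.275925+0.000000i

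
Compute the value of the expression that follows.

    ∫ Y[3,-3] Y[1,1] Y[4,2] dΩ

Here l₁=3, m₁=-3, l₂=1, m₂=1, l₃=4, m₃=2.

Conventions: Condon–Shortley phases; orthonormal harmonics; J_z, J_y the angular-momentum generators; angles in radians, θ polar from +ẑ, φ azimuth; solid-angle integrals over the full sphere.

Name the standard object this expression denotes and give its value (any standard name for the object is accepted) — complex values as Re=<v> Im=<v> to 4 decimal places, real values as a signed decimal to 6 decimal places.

Gaunt coefficient, +0.061558

This is a Gaunt coefficient — the integral of a triple product of spherical harmonics over the sphere.
Checks pass: Σm=0; 8 even; l₃=4∈[2,4].
(2·3+1)(2·1+1)(2·4+1) = 189
Δ: 0! 6! 2! / 9! → 1/252
sum: t=0:+1/36 = 1/36
3j²(3 1 4; 0 0 0) = Δ·Π!·Σ² = 4/63  (sign +1)
sum: t=0:+1/1440 = 1/1440
3j²(3 1 4; -3 1 2) = Δ·Π!·Σ² = 1/252  (sign +1)
combine: 4πI² = 189·4/63·1/252 = 1/21
take √, sign +1: I = 0.06155813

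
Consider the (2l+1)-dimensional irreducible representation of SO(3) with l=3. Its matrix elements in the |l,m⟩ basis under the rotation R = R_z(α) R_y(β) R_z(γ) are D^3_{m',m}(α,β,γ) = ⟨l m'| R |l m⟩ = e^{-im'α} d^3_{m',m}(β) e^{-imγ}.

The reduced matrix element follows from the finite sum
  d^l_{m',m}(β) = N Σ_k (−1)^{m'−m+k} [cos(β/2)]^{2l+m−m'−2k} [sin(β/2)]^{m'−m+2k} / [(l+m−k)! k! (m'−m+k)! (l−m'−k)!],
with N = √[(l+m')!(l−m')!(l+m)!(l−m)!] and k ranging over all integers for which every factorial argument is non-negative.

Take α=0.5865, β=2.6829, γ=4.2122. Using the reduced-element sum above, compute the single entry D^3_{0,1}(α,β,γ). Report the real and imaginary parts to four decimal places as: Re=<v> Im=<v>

Re=-0.2777 Im=0.5080

Split into d^3_{0,1}(β=2.6829) × two z-phases.
Half-angle: c=0.227341, s=0.973815. N=√(6·6·24·2)=41.569219
k: max(0,(1)−(0))=1 … min(3+(1),3−(0))=3
  k=1: (−1)^0·41.5692/(12)·0.2273^5·0.9738^1 = +0.002049
  k=2: (−1)^1·41.5692/(4)·0.2273^3·0.9738^3 = -0.112765
  k=3: (−1)^2·41.5692/(12)·0.2273^1·0.9738^5 = +0.689686
d^3_{0,1}(2.6829) = +0.002049 -0.112765 +0.689686 = +0.578969
Phases: e^{-i·(0)·0.5865}=+1.000000+0.000000i, e^{-i·(1)·4.2122}=-0.479591+0.877492i ⇒ D=-0.277669+0.508041i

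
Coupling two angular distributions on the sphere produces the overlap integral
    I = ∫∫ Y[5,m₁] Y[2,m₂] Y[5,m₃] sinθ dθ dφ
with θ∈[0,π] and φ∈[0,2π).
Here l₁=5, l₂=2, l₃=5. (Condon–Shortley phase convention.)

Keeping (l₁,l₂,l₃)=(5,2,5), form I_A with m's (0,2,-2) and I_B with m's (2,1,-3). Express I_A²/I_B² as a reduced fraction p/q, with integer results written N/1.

7/5

l's match ⇒ only the (l;m) 3-j factors differ between A and B.
A: triangle coeff Δ(5,2,5) = 1/38610; Σ_t [2,2]: t=2:+1/2880 = 1/2880; (3j)²=14/429 [(5 2 5; 0 2 -2)], sign=-1
B: triangle coeff Δ(5,2,5) = 1/38610; Σ_t [1,2]: t=1:−1/2880 t=2:+1/10080 = -1/4032; (3j)²=10/429 [(5 2 5; 2 1 -3)], sign=-1
I_A²/I_B² = (14/429)/(10/429) = 7/5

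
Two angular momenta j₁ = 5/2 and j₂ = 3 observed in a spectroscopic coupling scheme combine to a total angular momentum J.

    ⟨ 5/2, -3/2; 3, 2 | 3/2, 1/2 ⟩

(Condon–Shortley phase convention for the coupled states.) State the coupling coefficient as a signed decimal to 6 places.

j₁+j₂−J=4  J+j₁−j₂=1  J−j₁+j₂=2  j₁+j₂+J+1=8
(j₁±m₁, j₂±m₂, J±M) = (1,4,5,1,2,1)
P² = 192/7
sum k=3..4:
  [3] −1/12 = -1/12
  [4] +1/24 = 1/24
S = -1/24
C² = P²·S² = 1/21 ; C = -0.218218

-0.218218  (= −√(1/21))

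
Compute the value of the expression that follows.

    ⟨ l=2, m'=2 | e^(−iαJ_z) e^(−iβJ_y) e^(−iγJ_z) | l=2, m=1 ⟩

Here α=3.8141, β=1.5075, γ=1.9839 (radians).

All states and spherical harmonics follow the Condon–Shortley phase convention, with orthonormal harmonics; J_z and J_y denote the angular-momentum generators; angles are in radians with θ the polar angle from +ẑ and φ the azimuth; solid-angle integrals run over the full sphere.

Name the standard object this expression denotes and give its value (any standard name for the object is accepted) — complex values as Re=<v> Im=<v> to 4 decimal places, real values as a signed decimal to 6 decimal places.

Wigner D-matrix element, Re=0.5213 Im=-0.0988

This is a Wigner D-matrix element — the rotation-matrix element ⟨l m'| R(α,β,γ) |l m⟩ in the angular-momentum basis.
First d^2_{2,1}(β=1.5075), then the phase factors e^{-i(2)α} and e^{-i(1)γ}:
Half-angle: c=0.729128, s=0.684378. N=√(24·1·6·1)=12.000000
k: max(0,(1)−(2))=0 … min(2+(1),2−(2))=0
  k=0: (−1)^1·12.0000/(6)·0.7291^3·0.6844^1 = -0.530562
d^2_{2,1}(1.5075) = -0.530562
Attach z-rotation phases: D = e^{-i(2)(3.8141)}·(-0.530562)·e^{-i(1)(1.9839)} = +0.521281-0.098806i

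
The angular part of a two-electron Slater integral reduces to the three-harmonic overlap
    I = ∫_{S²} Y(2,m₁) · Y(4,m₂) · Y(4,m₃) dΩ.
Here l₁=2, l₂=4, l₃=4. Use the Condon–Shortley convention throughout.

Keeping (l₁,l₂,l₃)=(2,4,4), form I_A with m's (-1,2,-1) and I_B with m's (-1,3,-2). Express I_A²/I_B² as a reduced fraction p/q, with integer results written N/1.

l's match ⇒ only the (l;m) 3-j factors differ between A and B.
A: triangle coeff Δ(2,4,4) = 1/13860; Σ_t [1,2]: t=1:−1/240 t=2:+1/96 = 1/160; (3j)²=27/1540 [(2 4 4; -1 2 -1)], sign=-1
B: triangle coeff Δ(2,4,4) = 1/13860; Σ_t [1,2]: t=1:−1/1440 t=2:+1/240 = 1/288; (3j)²=5/132 [(2 4 4; -1 3 -2)], sign=+1
I_A²/I_B² = (27/1540)/(5/132) = 81/175

81/175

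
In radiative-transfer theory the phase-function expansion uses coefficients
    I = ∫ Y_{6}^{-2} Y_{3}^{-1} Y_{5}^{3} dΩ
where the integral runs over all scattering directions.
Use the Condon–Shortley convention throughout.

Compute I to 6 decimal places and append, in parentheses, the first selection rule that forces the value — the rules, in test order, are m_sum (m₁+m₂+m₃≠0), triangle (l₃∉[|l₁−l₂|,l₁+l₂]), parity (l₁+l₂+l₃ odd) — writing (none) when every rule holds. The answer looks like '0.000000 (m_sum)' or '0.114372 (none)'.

Rules hold: Σm=0, L=14 even, 3≤5≤9.
N = 13·7·11 = 1001
Δ = 4!·8!·2!/15! = 1/675675
Racah Σ t=1..3: t=1:−1/8640 t=2:+1/2304 t=3:−1/8640 = 7/34560
⇒ 3j(6 3 5; 0 0 0)² = 7/429, sgn -1
Racah Σ t=0..2: t=0:+1/1935360 t=1:−1/30240 t=2:+1/11520 = 1/18432
⇒ 3j(6 3 5; -2 -1 3)² = 7/429, sgn +1
4πI² = N·(3j₀)²·(3jₘ)² = 343/1287
I = -1·√(0.266511/4π) = -0.14563067
No selection rule forces the value: the integral is nonzero (none).

-0.145631 (none)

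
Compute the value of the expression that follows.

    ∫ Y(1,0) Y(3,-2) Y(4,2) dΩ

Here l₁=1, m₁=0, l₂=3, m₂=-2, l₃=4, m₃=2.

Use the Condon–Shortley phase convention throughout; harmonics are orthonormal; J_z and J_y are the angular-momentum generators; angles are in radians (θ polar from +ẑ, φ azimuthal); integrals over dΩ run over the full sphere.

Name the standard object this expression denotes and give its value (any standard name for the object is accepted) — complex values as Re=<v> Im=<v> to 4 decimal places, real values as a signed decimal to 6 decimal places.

Gaunt coefficient, +0.213244

This is a Gaunt coefficient — the integral of a triple product of spherical harmonics over the sphere.
Checks pass: Σm=0; 8 even; l₃=4∈[2,4].
(2·1+1)(2·3+1)(2·4+1) = 189
Δ: 0! 2! 6! / 9! → 1/252
sum: t=0:+1/36 = 1/36
3j²(1 3 4; 0 0 0) = Δ·Π!·Σ² = 4/63  (sign +1)
sum: t=0:+1/120 = 1/120
3j²(1 3 4; 0 -2 2) = Δ·Π!·Σ² = 1/21  (sign +1)
combine: 4πI² = 189·4/63·1/21 = 4/7
take √, sign +1: I = 0.21324362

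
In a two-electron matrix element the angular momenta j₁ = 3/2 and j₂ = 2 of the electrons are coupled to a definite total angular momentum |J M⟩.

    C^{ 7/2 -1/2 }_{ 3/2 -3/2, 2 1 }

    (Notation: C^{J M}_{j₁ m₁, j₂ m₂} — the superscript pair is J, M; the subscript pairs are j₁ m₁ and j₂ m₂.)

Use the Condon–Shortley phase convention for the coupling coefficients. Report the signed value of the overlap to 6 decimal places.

+√(4/35) ≈ +0.338062

triangle: 0!×3!×4!/8! = 144/40320
(j±m)!: 0!×3!×3!×1!×3!×4! = 5184
prefactor² = (2J+1)×Δ×N² = 5184/35
  k=0: +1/(0!×0!×3!×3!×0!×1!) = 1/36
Σ = 1/36  ⇒  CG² = 5184/35×(1/36)² = 4/35
CG = +√(4/35) = +0.338062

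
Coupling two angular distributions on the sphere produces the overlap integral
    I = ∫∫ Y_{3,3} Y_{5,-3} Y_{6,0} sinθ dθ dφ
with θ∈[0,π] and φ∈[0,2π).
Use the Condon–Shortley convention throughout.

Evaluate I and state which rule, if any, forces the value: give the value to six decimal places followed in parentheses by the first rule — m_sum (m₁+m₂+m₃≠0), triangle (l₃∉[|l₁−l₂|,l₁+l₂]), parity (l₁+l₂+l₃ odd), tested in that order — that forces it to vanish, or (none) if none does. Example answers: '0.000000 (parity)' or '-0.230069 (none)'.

-0.110086 (none)

Checks pass: Σm=0; 14 even; l₃=6∈[2,8].
(2·3+1)(2·5+1)(2·6+1) = 1001
Δ: 2! 4! 8! / 15! → 1/675675
sum: t=0:+1/8640 t=1:−1/2304 t=2:+1/8640 = -7/34560
3j²(3 5 6; 0 0 0) = Δ·Π!·Σ² = 7/429  (sign -1)
sum: t=0:+1/69120 = 1/69120
3j²(3 5 6; 3 -3 0) = Δ·Π!·Σ² = 4/429  (sign +1)
combine: 4πI² = 1001·7/429·4/429 = 196/1287
take √, sign -1: I = -0.11008644
No selection rule forces the value: the integral is nonzero (none).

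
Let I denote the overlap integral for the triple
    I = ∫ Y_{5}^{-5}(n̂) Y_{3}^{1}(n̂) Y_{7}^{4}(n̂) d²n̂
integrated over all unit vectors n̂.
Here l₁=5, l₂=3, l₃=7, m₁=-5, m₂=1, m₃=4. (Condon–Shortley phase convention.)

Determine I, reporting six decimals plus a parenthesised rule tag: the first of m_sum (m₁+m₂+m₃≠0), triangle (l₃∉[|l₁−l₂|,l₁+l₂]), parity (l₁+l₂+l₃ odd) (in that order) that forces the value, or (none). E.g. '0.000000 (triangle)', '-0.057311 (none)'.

Σlᵢ=15 odd — θ-integrand is odd under cosθ→−cosθ; I=0

0.000000 (parity)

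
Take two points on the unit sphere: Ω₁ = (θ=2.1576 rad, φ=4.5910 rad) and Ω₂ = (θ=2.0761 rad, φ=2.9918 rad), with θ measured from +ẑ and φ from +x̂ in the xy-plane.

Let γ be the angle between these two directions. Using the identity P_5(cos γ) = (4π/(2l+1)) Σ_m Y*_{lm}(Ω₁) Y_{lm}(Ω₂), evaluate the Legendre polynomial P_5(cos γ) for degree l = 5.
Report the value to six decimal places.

0.338651

Summing Y*_{l m}(θ₁,φ₁)·Y_{l m}(θ₂,φ₂) over m ∈ [−5, 5]; prefactor 4π/(2·5+1) = 1.142397:
  m=-5: (-0.105992-0.152642i) × (-0.174380-0.162114i) = -0.006263+0.043800i  (running Σ = -0.006263+0.043800i)
  m=-4: (-0.345589+0.182365i) × (-0.343967-0.234902i) = +0.161709+0.018452i  (running Σ = +0.155446+0.062252i)
  m=-3: (+0.125166+0.328375i) × (-0.231509-0.111654i) = +0.007687-0.089997i  (running Σ = +0.163133-0.027745i)
  m=-2: (-0.050682+0.012552i) × (+0.178264+0.055062i) = -0.009726-0.000553i  (running Σ = +0.153408-0.028298i)
  m=-1: (+0.042575+0.349010i) × (+0.312445+0.047155i) = -0.003155+0.111054i  (running Σ = +0.150252+0.082756i)
  m=0: (+0.034925-0.000000i) × (-0.116418+0.000000i) = -0.004066+0.000000i  (running Σ = +0.146186+0.082756i)
  m=1: (-0.042575+0.349010i) × (-0.312445+0.047155i) = -0.003155-0.111054i  (running Σ = +0.143031-0.028298i)
  m=2: (-0.050682-0.012552i) × (+0.178264-0.055062i) = -0.009726+0.000553i  (running Σ = +0.133305-0.027745i)
  m=3: (-0.125166+0.328375i) × (+0.231509-0.111654i) = +0.007687+0.089997i  (running Σ = +0.140993+0.062252i)
  m=4: (-0.345589-0.182365i) × (-0.343967+0.234902i) = +0.161709-0.018452i  (running Σ = +0.302702+0.043800i)
  m=5: (+0.105992-0.152642i) × (+0.174380-0.162114i) = -0.006263-0.043800i  (running Σ = +0.296439+0.000000i)
Accumulated sum +0.296439+0.000000i; after 4π/(2l+1) scaling, +0.338651+0.000000i ⇒ P_5 = 0.338651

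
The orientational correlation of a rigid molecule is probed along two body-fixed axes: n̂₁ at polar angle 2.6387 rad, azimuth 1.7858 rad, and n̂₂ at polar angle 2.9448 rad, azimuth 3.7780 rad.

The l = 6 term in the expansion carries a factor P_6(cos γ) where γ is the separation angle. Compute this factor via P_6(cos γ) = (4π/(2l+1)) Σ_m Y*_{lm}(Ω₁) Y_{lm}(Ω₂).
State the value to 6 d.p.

-0.412311

Term-by-term m-sum for l=6 (normalisation 4π/13 = 0.966644):
  m=-6: (-0.001678-0.005818i) × (-0.000021+0.000017i) = +0.000000+0.000000i  (running Σ = +0.000000+0.000000i)
  m=-5: (+0.033540-0.018139i) × (-0.000469+0.000019i) = -0.000015+0.000009i  (running Σ = -0.000015+0.000009i)
  m=-4: (+0.093506+0.108616i) × (-0.004134-0.002804i) = -0.000082-0.000711i  (running Σ = -0.000097-0.000702i)
  m=-3: (-0.209165+0.278011i) × (-0.012016-0.034140i) = +0.012005+0.003800i  (running Σ = +0.011907+0.003098i)
  m=-2: (-0.455983-0.209128i) × (+0.051958-0.169174i) = -0.059071+0.066275i  (running Σ = -0.047164+0.069373i)
  m=-1: (+0.052642-0.241057i) × (+0.423883-0.313238i) = -0.053194-0.118669i  (running Σ = -0.100358-0.049296i)
  m=0: (-0.351134-0.000000i) × (+0.643124+0.000000i) = -0.225822-0.000000i  (running Σ = -0.326180-0.049296i)
  m=1: (-0.052642-0.241057i) × (-0.423883-0.313238i) = -0.053194+0.118669i  (running Σ = -0.379375+0.069373i)
  m=2: (-0.455983+0.209128i) × (+0.051958+0.169174i) = -0.059071-0.066275i  (running Σ = -0.438445+0.003098i)
  m=3: (+0.209165+0.278011i) × (+0.012016-0.034140i) = +0.012005-0.003800i  (running Σ = -0.426441-0.000702i)
  m=4: (+0.093506-0.108616i) × (-0.004134+0.002804i) = -0.000082+0.000711i  (running Σ = -0.426523+0.000009i)
  m=5: (-0.033540-0.018139i) × (+0.000469+0.000019i) = -0.000015-0.000009i  (running Σ = -0.426538+0.000000i)
  m=6: (-0.001678+0.005818i) × (-0.000021-0.000017i) = +0.000000-0.000000i  (running Σ = -0.426538-0.000000i)
Total Σ_m = -0.426538-0.000000i. Multiply by 0.966644: -0.412311-0.000000i. P_6(cos γ) = -0.412311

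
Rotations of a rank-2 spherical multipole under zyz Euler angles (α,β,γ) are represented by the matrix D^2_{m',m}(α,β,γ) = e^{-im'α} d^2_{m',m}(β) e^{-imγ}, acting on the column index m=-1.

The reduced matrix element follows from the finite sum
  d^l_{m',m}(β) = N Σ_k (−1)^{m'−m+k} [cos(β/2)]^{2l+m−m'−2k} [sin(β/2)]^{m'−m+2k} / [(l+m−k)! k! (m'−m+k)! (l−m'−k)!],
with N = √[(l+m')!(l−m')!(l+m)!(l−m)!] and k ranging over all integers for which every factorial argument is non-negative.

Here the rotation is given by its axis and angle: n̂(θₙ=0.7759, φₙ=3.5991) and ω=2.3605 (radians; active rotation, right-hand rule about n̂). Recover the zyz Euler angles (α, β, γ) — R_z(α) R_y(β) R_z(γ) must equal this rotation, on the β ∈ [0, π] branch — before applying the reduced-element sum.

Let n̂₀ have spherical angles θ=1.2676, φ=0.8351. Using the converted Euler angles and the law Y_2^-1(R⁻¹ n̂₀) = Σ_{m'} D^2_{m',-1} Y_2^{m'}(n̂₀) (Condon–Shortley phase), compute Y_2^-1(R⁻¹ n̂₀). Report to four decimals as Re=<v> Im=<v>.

Axis–angle → zyz. n̂ = (sinθₙcosφₙ, sinθₙsinφₙ, cosθₙ) = (-0.628331, -0.309358, +0.713791), ω = 2.3605.
R = I cosω + sinω [n̂]ₓ + (1−cosω) n̂n̂ᵀ gives
  R = [-0.034979, -0.170132, -0.984800; +0.834965, -0.546480, +0.064752; -0.549190, -0.820009, +0.161170]
β = atan2(√(R₁₃²+R₂₃²), R₃₃) = 1.408920; α = atan2(R₂₃, R₁₃) mod 2π = 3.075936; γ = atan2(R₃₂, −R₃₁) mod 2π = 5.302514
Need the full column D^2_{m',-1} for m'=−2..2 at α=3.0759, β=1.4089, γ=5.3025.
cos(β/2)=0.761961, sin(β/2)=0.647623
d^2_{-2,-1}: single k=1 term ⇒ +0.572995;  D = +0.253770-0.513735i
d^2_{-1,-1}: k∈[0..1] ⇒ +0.337079 -0.730518 = -0.393439;  D = +0.197016-0.340557i
d^2_{0,-1}: k∈[0..1] ⇒ -0.701772 +0.506961 = -0.194811;  D = -0.108406+0.161863i
d^2_{1,-1}: k∈[0..1] ⇒ +0.730518 -0.175909 = +0.554609;  D = -0.338189+0.439567i
d^2_{2,-1}: single k=0 term ⇒ -0.413932;  D = -0.273388+0.310803i
Y_2^{m'}(θ=1.2676,φ=0.8351) and Σ D·Y over m':
  (+0.2538-0.5137i)·(-0.0349-0.3501i)  (+0.1970-0.3406i)·(+0.1477-0.1632i)  (-0.1084+0.1619i)·(-0.2310+0.0000i)  (-0.3382+0.4396i)·(-0.1477-0.1632i)  (-0.2734+0.3108i)·(-0.0349+0.3501i)
Y_2^-1(R⁻¹ n̂) = -0.167713-0.307084i

Re=-0.1677 Im=-0.3071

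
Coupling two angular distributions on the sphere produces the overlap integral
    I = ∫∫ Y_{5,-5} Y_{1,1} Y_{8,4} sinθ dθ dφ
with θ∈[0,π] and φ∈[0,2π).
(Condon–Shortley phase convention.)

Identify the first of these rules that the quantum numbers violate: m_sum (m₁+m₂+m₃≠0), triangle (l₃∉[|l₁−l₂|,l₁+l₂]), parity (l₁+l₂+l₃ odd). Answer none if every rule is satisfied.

triangle

Σmᵢ = 0  ✓
l₃∈[|l₁−l₂|,l₁+l₂]=[4,6] required, l₃=8 fails  ✗
Σlᵢ = 14 ⇒ even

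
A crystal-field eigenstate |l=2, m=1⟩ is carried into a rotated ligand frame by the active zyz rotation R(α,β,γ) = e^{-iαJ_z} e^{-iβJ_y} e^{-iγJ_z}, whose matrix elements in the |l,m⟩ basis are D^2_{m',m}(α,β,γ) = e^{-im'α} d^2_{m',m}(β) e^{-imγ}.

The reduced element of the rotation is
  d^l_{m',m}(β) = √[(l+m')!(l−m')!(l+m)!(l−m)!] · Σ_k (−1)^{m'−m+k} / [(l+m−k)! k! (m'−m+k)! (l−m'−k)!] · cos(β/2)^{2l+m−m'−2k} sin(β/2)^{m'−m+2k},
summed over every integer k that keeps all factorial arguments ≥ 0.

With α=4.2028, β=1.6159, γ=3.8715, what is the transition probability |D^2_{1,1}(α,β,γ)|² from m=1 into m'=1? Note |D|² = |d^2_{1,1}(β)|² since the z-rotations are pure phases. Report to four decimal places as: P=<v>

Split into d^2_{1,1}(β=1.6159) × two z-phases.
Half-angle: c=0.690982, s=0.722872. N=√(6·1·6·1)=6.000000
Admissible k: 0..1 (factorial args all ≥0)
  k=0: (−1)^0·6.0000/(6)·0.6910^4·0.7229^0 = +0.227964
  k=1: (−1)^1·6.0000/(2)·0.6910^2·0.7229^2 = -0.748475
d^2_{1,1}(1.6159) = +0.227964 -0.748475 = -0.520511
|D^2_{1,1}|² = |d^2_{1,1}(β)|² = (-0.520511)² = 0.270932 (the z-rotation phases have unit modulus)

P=0.2709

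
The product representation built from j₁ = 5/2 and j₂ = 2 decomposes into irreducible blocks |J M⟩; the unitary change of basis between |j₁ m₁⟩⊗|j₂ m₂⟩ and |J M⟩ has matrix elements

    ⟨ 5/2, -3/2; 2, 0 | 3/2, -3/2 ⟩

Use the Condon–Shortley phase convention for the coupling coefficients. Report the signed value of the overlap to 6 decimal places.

j₁+j₂−J=3  J+j₁−j₂=2  J−j₁+j₂=1  j₁+j₂+J+1=7
(j₁±m₁, j₂±m₂, J±M) = (1,4,2,2,0,3)
P² = 192/35
sum k=2..2:
  [2] +1/4 = 1/4
S = 1/4
C² = P²·S² = 12/35 ; C = +0.585540

+0.585540  (= +√(12/35))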